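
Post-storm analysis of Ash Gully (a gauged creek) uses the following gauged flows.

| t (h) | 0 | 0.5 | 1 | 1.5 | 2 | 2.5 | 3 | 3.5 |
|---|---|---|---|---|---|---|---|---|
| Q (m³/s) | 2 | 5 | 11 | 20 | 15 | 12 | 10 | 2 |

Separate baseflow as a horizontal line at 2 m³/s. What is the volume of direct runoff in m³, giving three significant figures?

V ≈ 1.10 × 10^5 m³

Direct-runoff ordinates (Q − Q_b): 0.0, 3.0, 9.0, 18.0, 13.0, 10.0, 8.0, 0.0 m³/s.
ΣQ_DR = 61.00 m³/s.
With Δt = 0.5 h = 1800 s, V = ΣQ_DR · Δt = 61.00 × 1800 = 1.10 × 10^5 m³.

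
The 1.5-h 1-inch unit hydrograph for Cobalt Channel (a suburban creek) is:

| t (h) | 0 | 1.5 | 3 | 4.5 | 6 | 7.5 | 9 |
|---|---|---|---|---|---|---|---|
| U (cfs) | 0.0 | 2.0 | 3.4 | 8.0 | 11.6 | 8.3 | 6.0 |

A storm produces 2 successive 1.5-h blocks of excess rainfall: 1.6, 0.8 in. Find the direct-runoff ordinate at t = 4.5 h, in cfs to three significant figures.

Q ≈ 15.5 cfs

By discrete convolution, Q_j = Σ (P_i / 1 in) · U_{j−i}.
At t = 4.5 h (j=3): Q = (1.6/1)·8.0 + (0.8/1)·3.4 = 15.5 cfs.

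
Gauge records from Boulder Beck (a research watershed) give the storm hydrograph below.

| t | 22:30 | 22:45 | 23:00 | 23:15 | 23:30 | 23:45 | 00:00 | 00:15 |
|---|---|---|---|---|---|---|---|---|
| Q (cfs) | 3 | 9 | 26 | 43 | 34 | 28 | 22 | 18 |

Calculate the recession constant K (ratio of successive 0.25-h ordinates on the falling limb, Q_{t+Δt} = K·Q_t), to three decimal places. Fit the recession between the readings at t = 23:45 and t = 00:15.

K ≈ 0.802

Using the recession-limb readings at t = 23:45 and t = 00:15: Q falls from 28 to 18 cfs over 2 intervals.
K = (Q₂/Q₁)^(1/2) = (18/28)^(1/2) = 0.802.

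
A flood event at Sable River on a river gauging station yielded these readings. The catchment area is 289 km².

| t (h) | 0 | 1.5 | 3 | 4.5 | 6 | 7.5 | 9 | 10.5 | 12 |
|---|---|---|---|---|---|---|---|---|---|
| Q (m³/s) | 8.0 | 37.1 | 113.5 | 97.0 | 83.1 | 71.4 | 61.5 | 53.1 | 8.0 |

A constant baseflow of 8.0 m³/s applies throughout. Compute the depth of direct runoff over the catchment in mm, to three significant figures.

Direct runoff: 0.0, 29.1, 105.5, 89.0, 75.1, 63.4, 53.5, 45.1, 0.0 m³/s; ΣQ_DR = 460.7 m³/s.
V = ΣQ_DR · Δt = 460.7 × 5400 s = 2.488 × 10^6 m³.
Over A = 289 km², depth = V / A = 8.61 mm.

d ≈ 8.61 mm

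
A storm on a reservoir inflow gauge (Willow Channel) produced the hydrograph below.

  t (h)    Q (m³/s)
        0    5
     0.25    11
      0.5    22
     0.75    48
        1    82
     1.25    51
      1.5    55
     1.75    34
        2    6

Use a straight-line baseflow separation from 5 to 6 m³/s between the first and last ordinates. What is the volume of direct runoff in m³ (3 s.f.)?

Direct-runoff ordinates (Q − Q_b): 0.00, 5.88, 16.75, 42.62, 76.50, 45.38, 49.25, 28.12, 0.00 m³/s.
ΣQ_DR = 264.5 m³/s.
With Δt = 0.25 h = 900 s, V = ΣQ_DR · Δt = 264.5 × 900 = 2.38 × 10^5 m³.

V ≈ 2.38 × 10^5 m³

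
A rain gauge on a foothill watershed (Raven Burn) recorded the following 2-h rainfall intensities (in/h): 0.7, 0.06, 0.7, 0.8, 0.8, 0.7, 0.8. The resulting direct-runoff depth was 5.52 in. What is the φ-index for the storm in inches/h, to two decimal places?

Only the 6 blocks with intensity above φ contribute runoff: 0.7, 0.7, 0.8, 0.8, 0.7, 0.8 in/h.
Σ(I−φ)·Δt = d  ⇒  (0.7+0.7+0.8+0.8+0.7+0.8 − 6φ)·2 = 5.52
φ = (4.500 − 5.52/2) / 6 = 0.29 in/h.

φ ≈ 0.29 in/h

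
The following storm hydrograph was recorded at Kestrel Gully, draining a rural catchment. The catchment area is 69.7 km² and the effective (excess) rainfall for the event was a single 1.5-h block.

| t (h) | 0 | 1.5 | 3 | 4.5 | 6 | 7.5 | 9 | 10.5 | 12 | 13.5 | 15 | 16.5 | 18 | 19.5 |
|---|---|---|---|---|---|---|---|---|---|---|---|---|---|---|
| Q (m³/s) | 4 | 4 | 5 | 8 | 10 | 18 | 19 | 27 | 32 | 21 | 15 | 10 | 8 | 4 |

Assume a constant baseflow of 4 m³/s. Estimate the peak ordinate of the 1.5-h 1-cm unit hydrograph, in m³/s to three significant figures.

U_p ≈ 28.0 m³/s

Direct runoff: 0.0, 0.0, 1.0, 4.0, 6.0, 14.0, 15.0, 23.0, 28.0, 17.0, 11.0, 6.0, 4.0, 0.0 m³/s; ΣQ_DR = 129.0 m³/s, peak = 28.0 m³/s.
Runoff depth d = ΣQ_DR·Δt / A = 129.0 × 5400 / (69.7 km²) = 9.994 mm.
The 1-cm UH is the DRH scaled by (10 mm)/d, so U_p = 28.0 × 10/9.994 = 28.0 m³/s.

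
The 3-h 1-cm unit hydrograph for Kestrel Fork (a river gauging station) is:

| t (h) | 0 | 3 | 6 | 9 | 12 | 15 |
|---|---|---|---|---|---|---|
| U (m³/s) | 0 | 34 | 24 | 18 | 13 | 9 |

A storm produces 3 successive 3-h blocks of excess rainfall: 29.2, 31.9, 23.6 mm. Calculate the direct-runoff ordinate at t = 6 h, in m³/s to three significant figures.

Q ≈ 179 m³/s

By discrete convolution, Q_j = Σ (P_i / 10 mm) · U_{j−i}.
At t = 6 h (j=2): Q = (29.2/10)·24 + (31.9/10)·34 + (23.6/10)·0 = 179 m³/s.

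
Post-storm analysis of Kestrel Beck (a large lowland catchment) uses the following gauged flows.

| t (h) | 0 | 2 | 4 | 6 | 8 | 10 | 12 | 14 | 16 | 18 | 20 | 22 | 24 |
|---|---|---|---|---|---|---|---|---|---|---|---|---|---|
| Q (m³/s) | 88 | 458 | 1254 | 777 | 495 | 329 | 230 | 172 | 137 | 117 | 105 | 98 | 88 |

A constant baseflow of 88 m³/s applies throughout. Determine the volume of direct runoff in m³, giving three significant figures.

V ≈ 2.31 × 10^7 m³

Direct-runoff ordinates (Q − Q_b): 0.0, 370.0, 1166.0, 689.0, 407.0, 241.0, 142.0, 84.0, 49.0, 29.0, 17.0, 10.0, 0.0 m³/s.
ΣQ_DR = 3204 m³/s.
With Δt = 2 h = 7200 s, V = ΣQ_DR · Δt = 3204 × 7200 = 2.31 × 10^7 m³.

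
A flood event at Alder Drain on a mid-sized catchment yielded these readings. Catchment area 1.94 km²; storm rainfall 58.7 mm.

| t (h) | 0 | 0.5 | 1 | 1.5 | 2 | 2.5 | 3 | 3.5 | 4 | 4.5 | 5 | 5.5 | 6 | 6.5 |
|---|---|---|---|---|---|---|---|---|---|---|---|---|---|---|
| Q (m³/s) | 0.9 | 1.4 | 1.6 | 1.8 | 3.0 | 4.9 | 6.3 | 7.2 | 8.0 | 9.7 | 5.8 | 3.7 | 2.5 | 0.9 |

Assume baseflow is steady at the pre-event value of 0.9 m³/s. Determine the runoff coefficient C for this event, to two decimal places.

ΣQ_DR = 45.10 m³/s; V = ΣQ_DR·Δt = 81180 m³.
Runoff depth d = V / A = 41.85 mm.
C = d / P = 41.85 / 58.7 = 0.71.

C ≈ 0.71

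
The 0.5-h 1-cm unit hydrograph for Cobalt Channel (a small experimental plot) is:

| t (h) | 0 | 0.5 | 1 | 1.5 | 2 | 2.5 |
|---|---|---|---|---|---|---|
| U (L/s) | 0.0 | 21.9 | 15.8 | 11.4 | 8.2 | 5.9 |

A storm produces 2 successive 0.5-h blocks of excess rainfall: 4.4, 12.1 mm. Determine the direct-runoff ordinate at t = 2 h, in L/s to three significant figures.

By discrete convolution, Q_j = Σ (P_i / 10 mm) · U_{j−i}.
At t = 2 h (j=4): Q = (4.4/10)·8.2 + (12.1/10)·11.4 = 17.4 L/s.

Q ≈ 17.4 L/s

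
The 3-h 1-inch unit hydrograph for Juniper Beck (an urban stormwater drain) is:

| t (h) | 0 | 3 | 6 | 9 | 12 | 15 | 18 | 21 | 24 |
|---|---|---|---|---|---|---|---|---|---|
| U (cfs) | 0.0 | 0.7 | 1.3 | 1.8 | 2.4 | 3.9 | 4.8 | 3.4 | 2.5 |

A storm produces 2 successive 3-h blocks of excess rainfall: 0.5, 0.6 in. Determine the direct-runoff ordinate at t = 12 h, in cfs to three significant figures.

Q ≈ 2.28 cfs

By discrete convolution, Q_j = Σ (P_i / 1 in) · U_{j−i}.
At t = 12 h (j=4): Q = (0.5/1)·2.4 + (0.6/1)·1.8 = 2.28 cfs.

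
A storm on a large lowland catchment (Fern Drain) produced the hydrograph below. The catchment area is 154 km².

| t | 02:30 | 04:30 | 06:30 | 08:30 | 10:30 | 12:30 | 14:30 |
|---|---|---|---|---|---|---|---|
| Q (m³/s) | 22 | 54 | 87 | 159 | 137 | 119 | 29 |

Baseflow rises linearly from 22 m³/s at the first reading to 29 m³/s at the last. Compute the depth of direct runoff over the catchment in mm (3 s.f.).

Direct runoff: 0.00, 30.83, 62.67, 133.50, 110.33, 91.17, 0.00 m³/s; ΣQ_DR = 428.5 m³/s.
V = ΣQ_DR · Δt = 428.5 × 7200 s = 3.085 × 10^6 m³.
Over A = 154 km², depth = V / A = 20.0 mm.

d ≈ 20.0 mm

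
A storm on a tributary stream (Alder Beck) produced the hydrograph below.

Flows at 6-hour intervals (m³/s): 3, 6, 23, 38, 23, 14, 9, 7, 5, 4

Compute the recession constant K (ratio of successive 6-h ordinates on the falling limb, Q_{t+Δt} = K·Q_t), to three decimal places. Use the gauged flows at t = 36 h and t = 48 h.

K ≈ 0.745

Using the recession-limb readings at t = 36 h and t = 48 h: Q falls from 9 to 5 m³/s over 2 intervals.
K = (Q₂/Q₁)^(1/2) = (5/9)^(1/2) = 0.745.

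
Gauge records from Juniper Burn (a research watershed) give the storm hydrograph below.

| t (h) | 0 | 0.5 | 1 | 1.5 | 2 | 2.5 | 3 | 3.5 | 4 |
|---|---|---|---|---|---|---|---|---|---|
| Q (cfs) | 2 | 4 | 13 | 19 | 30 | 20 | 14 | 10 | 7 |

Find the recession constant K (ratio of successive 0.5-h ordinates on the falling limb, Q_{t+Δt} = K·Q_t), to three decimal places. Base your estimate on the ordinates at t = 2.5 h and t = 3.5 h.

Using the recession-limb readings at t = 2.5 h and t = 3.5 h: Q falls from 20 to 10 cfs over 2 intervals.
K = (Q₂/Q₁)^(1/2) = (10/20)^(1/2) = 0.707.

K ≈ 0.707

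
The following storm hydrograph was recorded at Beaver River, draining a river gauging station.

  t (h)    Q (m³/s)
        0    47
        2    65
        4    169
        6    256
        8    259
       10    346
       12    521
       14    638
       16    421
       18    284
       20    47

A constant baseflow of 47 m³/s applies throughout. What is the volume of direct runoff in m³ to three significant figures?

Direct-runoff ordinates (Q − Q_b): 0.0, 18.0, 122.0, 209.0, 212.0, 299.0, 474.0, 591.0, 374.0, 237.0, 0.0 m³/s.
ΣQ_DR = 2536 m³/s.
With Δt = 2 h = 7200 s, V = ΣQ_DR · Δt = 2536 × 7200 = 1.83 × 10^7 m³.

V ≈ 1.83 × 10^7 m³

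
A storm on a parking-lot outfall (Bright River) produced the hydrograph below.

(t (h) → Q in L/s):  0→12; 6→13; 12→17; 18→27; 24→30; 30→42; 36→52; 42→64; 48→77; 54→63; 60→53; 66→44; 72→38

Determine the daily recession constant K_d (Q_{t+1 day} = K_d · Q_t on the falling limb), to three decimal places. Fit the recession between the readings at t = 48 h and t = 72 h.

K_d ≈ 0.494

Between t = 48 h and t = 72 h the flow falls from 77 to 38 L/s over 4×6 h = 24 h.
Per-interval ratio K = (38/77)^(1/4) = 0.8382; K_d = K^(24/6) = 0.494.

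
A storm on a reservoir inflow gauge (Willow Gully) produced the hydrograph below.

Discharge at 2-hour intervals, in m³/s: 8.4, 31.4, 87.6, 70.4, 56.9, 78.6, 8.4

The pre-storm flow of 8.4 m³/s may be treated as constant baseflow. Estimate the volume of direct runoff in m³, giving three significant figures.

Direct-runoff ordinates (Q − Q_b): 0.0, 23.0, 79.2, 62.0, 48.5, 70.2, 0.0 m³/s.
ΣQ_DR = 282.9 m³/s.
With Δt = 2 h = 7200 s, V = ΣQ_DR · Δt = 282.9 × 7200 = 2.04 × 10^6 m³.

V ≈ 2.04 × 10^6 m³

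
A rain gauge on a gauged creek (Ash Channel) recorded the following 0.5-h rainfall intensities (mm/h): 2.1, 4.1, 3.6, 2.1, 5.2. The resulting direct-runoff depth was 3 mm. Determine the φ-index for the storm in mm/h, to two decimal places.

φ ≈ 2.30 mm/h

Only the 3 blocks with intensity above φ contribute runoff: 4.1, 3.6, 5.2 mm/h.
Σ(I−φ)·Δt = d  ⇒  (4.1+3.6+5.2 − 3φ)·0.5 = 3
φ = (12.90 − 3/0.5) / 3 = 2.30 mm/h.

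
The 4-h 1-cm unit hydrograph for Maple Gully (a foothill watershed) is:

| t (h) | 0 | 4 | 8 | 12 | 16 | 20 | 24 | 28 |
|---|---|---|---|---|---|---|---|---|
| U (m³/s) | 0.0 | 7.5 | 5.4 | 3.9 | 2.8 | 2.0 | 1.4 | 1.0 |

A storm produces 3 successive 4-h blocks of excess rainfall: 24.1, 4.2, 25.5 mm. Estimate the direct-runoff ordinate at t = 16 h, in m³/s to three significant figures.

Q ≈ 22.2 m³/s

By discrete convolution, Q_j = Σ (P_i / 10 mm) · U_{j−i}.
At t = 16 h (j=4): Q = (24.1/10)·2.8 + (4.2/10)·3.9 + (25.5/10)·5.4 = 22.2 m³/s.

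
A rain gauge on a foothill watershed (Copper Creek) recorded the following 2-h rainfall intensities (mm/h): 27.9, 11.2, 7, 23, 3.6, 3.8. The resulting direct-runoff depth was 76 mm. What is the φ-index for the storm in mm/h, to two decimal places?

φ ≈ 8.03 mm/h

Only the 3 blocks with intensity above φ contribute runoff: 27.9, 11.2, 23 mm/h.
Σ(I−φ)·Δt = d  ⇒  (27.9+11.2+23 − 3φ)·2 = 76
φ = (62.10 − 76/2) / 3 = 8.03 mm/h.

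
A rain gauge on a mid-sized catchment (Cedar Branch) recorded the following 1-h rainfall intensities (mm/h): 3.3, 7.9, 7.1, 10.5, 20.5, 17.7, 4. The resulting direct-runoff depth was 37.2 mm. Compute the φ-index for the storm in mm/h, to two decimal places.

Only the 5 blocks with intensity above φ contribute runoff: 7.9, 7.1, 10.5, 20.5, 17.7 mm/h.
Σ(I−φ)·Δt = d  ⇒  (7.9+7.1+10.5+20.5+17.7 − 5φ)·1 = 37.2
φ = (63.70 − 37.2/1) / 5 = 5.30 mm/h.

φ ≈ 5.30 mm/h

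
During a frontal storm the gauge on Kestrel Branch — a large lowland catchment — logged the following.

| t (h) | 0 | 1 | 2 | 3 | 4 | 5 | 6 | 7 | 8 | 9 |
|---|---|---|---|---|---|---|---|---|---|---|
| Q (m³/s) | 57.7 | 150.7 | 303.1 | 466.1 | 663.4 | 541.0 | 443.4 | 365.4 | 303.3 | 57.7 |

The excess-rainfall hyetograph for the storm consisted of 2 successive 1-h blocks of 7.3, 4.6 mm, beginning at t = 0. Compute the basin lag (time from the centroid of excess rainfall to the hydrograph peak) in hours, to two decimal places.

t_L ≈ 3.11 h

Centroid of excess rainfall: t_c = Σ P_i·t̄_i / ΣP_i = 0.8866 h (block centres at 0.5, 1.5 h).
Hydrograph peak occurs at t = 4 h, so basin lag t_L = 4 − 0.8866 = 3.11 h.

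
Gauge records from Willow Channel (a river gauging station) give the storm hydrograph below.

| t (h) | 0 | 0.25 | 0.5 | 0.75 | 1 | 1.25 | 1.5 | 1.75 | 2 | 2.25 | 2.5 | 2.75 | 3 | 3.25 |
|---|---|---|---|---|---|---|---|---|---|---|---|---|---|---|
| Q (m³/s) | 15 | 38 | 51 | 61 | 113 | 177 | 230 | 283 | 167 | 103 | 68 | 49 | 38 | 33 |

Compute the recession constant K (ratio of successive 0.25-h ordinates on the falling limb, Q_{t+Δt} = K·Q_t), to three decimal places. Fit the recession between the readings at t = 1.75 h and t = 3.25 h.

Using the recession-limb readings at t = 1.75 h and t = 3.25 h: Q falls from 283 to 33 m³/s over 6 intervals.
K = (Q₂/Q₁)^(1/6) = (33/283)^(1/6) = 0.699.

K ≈ 0.699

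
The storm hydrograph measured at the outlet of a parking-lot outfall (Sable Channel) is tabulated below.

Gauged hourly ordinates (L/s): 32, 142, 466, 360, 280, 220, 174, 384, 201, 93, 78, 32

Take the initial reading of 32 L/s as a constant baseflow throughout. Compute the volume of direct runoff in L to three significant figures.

V ≈ 7.48 × 10^6 L

Direct-runoff ordinates (Q − Q_b): 0.0, 110.0, 434.0, 328.0, 248.0, 188.0, 142.0, 352.0, 169.0, 61.0, 46.0, 0.0 L/s.
ΣQ_DR = 2078 L/s.
With Δt = 1 h = 3600 s, V = ΣQ_DR · Δt = 2078 × 3600 = 7.48 × 10^6 L.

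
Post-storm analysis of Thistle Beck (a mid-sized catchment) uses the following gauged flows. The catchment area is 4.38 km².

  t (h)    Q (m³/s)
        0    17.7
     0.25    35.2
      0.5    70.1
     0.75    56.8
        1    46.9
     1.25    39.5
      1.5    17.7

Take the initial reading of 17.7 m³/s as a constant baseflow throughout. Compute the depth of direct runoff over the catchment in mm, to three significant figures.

Direct runoff: 0.0, 17.5, 52.4, 39.1, 29.2, 21.8, 0.0 m³/s; ΣQ_DR = 160.0 m³/s.
V = ΣQ_DR · Δt = 160.0 × 900 s = 1.440 × 10^5 m³.
Over A = 4.38 km², depth = V / A = 32.9 mm.

d ≈ 32.9 mm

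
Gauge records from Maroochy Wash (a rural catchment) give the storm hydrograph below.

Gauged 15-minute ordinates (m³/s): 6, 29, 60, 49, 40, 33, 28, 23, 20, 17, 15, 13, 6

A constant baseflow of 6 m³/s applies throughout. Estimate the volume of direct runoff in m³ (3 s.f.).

V ≈ 2.35 × 10^5 m³

Direct-runoff ordinates (Q − Q_b): 0.0, 23.0, 54.0, 43.0, 34.0, 27.0, 22.0, 17.0, 14.0, 11.0, 9.0, 7.0, 0.0 m³/s.
ΣQ_DR = 261.0 m³/s.
With Δt = 0.25 h = 900 s, V = ΣQ_DR · Δt = 261.0 × 900 = 2.35 × 10^5 m³.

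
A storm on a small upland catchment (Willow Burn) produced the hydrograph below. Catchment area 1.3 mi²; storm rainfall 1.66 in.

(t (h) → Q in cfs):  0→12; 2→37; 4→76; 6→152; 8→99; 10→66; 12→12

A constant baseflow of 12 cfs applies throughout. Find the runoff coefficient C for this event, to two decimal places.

ΣQ_DR = 370.0 cfs; V = ΣQ_DR·Δt = 2.664 × 10^6 ft³.
Runoff depth d = V / A = 0.8821 in.
C = d / P = 0.8821 / 1.66 = 0.53.

C ≈ 0.53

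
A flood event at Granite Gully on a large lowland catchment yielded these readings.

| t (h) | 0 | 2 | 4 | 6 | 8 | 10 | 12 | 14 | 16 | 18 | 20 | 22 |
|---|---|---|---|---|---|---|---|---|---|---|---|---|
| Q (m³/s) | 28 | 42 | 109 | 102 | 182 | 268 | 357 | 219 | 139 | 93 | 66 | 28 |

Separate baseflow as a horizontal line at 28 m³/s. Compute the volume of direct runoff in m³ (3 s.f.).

V ≈ 9.34 × 10^6 m³

Direct-runoff ordinates (Q − Q_b): 0.0, 14.0, 81.0, 74.0, 154.0, 240.0, 329.0, 191.0, 111.0, 65.0, 38.0, 0.0 m³/s.
ΣQ_DR = 1297 m³/s.
With Δt = 2 h = 7200 s, V = ΣQ_DR · Δt = 1297 × 7200 = 9.34 × 10^6 m³.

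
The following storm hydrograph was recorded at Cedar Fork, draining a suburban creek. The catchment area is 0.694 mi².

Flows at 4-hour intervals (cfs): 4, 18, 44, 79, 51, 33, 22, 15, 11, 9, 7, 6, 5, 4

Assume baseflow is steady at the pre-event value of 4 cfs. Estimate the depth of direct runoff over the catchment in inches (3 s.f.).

d ≈ 2.25 in

Direct runoff: 0.0, 14.0, 40.0, 75.0, 47.0, 29.0, 18.0, 11.0, 7.0, 5.0, 3.0, 2.0, 1.0, 0.0 cfs; ΣQ_DR = 252.0 cfs.
V = ΣQ_DR · Δt = 252.0 × 14400 s = 3.629 × 10^6 ft³.
Over A = 0.694 mi², depth = V / A = 2.25 in.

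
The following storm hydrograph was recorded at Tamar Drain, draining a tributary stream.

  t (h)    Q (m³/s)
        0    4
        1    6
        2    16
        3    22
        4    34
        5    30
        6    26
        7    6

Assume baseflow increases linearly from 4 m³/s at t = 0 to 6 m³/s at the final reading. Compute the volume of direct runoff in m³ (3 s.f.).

Direct-runoff ordinates (Q − Q_b): 0.00, 1.71, 11.43, 17.14, 28.86, 24.57, 20.29, 0.00 m³/s.
ΣQ_DR = 104.0 m³/s.
With Δt = 1 h = 3600 s, V = ΣQ_DR · Δt = 104.0 × 3600 = 3.74 × 10^5 m³.

V ≈ 3.74 × 10^5 m³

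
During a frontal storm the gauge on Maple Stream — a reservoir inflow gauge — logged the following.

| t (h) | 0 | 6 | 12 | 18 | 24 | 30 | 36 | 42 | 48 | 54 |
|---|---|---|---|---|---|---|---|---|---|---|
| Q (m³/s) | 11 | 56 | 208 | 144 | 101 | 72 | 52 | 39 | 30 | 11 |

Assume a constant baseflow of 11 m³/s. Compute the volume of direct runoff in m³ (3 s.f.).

Direct-runoff ordinates (Q − Q_b): 0.0, 45.0, 197.0, 133.0, 90.0, 61.0, 41.0, 28.0, 19.0, 0.0 m³/s.
ΣQ_DR = 614.0 m³/s.
With Δt = 6 h = 21600 s, V = ΣQ_DR · Δt = 614.0 × 21600 = 1.33 × 10^7 m³.

V ≈ 1.33 × 10^7 m³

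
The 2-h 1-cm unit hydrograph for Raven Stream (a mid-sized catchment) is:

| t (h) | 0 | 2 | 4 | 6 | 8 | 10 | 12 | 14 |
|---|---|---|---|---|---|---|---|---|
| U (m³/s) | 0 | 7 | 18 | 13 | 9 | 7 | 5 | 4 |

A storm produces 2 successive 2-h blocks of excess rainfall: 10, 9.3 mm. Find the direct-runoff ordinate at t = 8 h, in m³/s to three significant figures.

By discrete convolution, Q_j = Σ (P_i / 10 mm) · U_{j−i}.
At t = 8 h (j=4): Q = (10/10)·9 + (9.3/10)·13 = 21.1 m³/s.

Q ≈ 21.1 m³/s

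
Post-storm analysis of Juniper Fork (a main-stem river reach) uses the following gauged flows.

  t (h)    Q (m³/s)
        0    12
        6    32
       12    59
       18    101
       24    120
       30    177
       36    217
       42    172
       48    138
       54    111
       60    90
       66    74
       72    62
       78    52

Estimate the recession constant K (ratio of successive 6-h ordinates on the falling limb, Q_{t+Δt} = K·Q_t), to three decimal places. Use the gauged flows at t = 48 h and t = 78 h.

Using the recession-limb readings at t = 48 h and t = 78 h: Q falls from 138 to 52 m³/s over 5 intervals.
K = (Q₂/Q₁)^(1/5) = (52/138)^(1/5) = 0.823.

K ≈ 0.823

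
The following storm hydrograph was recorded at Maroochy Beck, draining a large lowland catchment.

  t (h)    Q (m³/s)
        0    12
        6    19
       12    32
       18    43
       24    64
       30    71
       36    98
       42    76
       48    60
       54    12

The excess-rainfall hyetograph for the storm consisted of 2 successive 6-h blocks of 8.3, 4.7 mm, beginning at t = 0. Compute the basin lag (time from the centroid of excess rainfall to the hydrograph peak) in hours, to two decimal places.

Centroid of excess rainfall: t_c = Σ P_i·t̄_i / ΣP_i = 5.1692 h (block centres at 3, 9 h).
Hydrograph peak occurs at t = 36 h, so basin lag t_L = 36 − 5.1692 = 30.83 h.

t_L ≈ 30.83 h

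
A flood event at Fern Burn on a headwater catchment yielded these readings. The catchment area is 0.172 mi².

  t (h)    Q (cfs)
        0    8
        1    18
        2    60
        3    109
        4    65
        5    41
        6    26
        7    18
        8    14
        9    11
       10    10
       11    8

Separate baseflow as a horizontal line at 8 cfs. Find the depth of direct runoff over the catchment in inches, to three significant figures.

Direct runoff: 0.0, 10.0, 52.0, 101.0, 57.0, 33.0, 18.0, 10.0, 6.0, 3.0, 2.0, 0.0 cfs; ΣQ_DR = 292.0 cfs.
V = ΣQ_DR · Δt = 292.0 × 3600 s = 1.051 × 10^6 ft³.
Over A = 0.172 mi², depth = V / A = 2.63 in.

d ≈ 2.63 in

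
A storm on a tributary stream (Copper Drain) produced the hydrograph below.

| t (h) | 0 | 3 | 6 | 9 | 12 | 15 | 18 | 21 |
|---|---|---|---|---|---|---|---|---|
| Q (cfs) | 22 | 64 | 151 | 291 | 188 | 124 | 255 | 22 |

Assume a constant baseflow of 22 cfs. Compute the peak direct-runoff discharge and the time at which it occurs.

Q_p = 269.0 cfs at t = 9 h

Subtracting baseflow gives direct-runoff ordinates: 0.0, 42.0, 129.0, 269.0, 166.0, 102.0, 233.0, 0.0 cfs.
The maximum is 269.0 cfs, occurring at the reading for t = 9 h.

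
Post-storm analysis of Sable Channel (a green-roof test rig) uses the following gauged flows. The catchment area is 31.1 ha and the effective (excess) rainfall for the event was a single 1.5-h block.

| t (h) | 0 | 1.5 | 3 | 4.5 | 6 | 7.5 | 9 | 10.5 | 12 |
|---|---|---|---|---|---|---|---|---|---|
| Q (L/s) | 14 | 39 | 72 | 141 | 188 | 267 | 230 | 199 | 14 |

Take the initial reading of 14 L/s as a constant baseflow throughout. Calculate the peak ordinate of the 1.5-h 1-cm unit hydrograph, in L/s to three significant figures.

U_p ≈ 140 L/s

Direct runoff: 0.0, 25.0, 58.0, 127.0, 174.0, 253.0, 216.0, 185.0, 0.0 L/s; ΣQ_DR = 1038 L/s, peak = 253.0 L/s.
Runoff depth d = ΣQ_DR·Δt / A = 1038 × 5400 / (31.1 ha) = 18.02 mm.
The 1-cm UH is the DRH scaled by (10 mm)/d, so U_p = 253.0 × 10/18.02 = 140 L/s.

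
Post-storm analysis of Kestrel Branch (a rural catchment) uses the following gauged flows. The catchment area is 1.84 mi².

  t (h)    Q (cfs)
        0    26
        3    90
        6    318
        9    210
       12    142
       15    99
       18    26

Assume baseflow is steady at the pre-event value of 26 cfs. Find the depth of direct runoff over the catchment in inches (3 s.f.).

d ≈ 1.84 in

Direct runoff: 0.0, 64.0, 292.0, 184.0, 116.0, 73.0, 0.0 cfs; ΣQ_DR = 729.0 cfs.
V = ΣQ_DR · Δt = 729.0 × 10800 s = 7.873 × 10^6 ft³.
Over A = 1.84 mi², depth = V / A = 1.84 in.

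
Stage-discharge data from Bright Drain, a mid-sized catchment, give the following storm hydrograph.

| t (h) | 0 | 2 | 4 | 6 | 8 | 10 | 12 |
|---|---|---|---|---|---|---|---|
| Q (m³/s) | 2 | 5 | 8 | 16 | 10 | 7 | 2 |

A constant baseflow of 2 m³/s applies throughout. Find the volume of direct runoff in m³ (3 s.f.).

V ≈ 2.59 × 10^5 m³

Direct-runoff ordinates (Q − Q_b): 0.0, 3.0, 6.0, 14.0, 8.0, 5.0, 0.0 m³/s.
ΣQ_DR = 36.00 m³/s.
With Δt = 2 h = 7200 s, V = ΣQ_DR · Δt = 36.00 × 7200 = 2.59 × 10^5 m³.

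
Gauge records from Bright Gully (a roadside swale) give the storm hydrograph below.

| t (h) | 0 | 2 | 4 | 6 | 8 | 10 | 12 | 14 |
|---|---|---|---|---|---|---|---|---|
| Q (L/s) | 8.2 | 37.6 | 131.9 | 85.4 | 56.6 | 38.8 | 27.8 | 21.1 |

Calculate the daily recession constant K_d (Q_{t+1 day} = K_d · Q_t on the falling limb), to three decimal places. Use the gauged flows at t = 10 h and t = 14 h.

Between t = 10 h and t = 14 h the flow falls from 38.8 to 21.1 L/s over 2×2 h = 4 h.
Per-interval ratio K = (21.1/38.8)^(1/2) = 0.7374; K_d = K^(24/2) = 0.026.

K_d ≈ 0.026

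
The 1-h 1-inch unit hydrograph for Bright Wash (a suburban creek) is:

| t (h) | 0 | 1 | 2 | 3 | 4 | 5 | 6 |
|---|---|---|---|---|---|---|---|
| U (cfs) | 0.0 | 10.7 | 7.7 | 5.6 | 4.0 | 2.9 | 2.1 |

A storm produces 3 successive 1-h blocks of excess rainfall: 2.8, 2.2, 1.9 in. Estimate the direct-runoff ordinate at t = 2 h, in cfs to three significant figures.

Q ≈ 45.1 cfs

By discrete convolution, Q_j = Σ (P_i / 1 in) · U_{j−i}.
At t = 2 h (j=2): Q = (2.8/1)·7.7 + (2.2/1)·10.7 + (1.9/1)·0.0 = 45.1 cfs.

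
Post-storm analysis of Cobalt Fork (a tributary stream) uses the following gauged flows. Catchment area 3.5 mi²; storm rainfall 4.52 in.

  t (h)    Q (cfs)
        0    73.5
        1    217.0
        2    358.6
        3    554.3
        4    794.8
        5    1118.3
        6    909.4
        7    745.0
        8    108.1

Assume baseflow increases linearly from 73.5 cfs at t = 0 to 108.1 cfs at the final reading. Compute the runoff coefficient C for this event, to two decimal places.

ΣQ_DR = 4062 cfs; V = ΣQ_DR·Δt = 1.462 × 10^7 ft³.
Runoff depth d = V / A = 1.798 in.
C = d / P = 1.798 / 4.52 = 0.40.

C ≈ 0.40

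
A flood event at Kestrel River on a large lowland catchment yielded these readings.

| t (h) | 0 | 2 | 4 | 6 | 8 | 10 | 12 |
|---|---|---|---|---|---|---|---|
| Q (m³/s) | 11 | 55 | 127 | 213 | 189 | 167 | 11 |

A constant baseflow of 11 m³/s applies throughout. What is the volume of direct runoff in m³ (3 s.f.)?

V ≈ 5.01 × 10^6 m³

Direct-runoff ordinates (Q − Q_b): 0.0, 44.0, 116.0, 202.0, 178.0, 156.0, 0.0 m³/s.
ΣQ_DR = 696.0 m³/s.
With Δt = 2 h = 7200 s, V = ΣQ_DR · Δt = 696.0 × 7200 = 5.01 × 10^6 m³.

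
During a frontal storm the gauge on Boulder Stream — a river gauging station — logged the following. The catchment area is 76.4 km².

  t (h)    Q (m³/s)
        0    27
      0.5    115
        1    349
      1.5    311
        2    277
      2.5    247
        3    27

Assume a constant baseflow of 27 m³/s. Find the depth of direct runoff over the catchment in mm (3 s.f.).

d ≈ 27.4 mm

Direct runoff: 0.0, 88.0, 322.0, 284.0, 250.0, 220.0, 0.0 m³/s; ΣQ_DR = 1164 m³/s.
V = ΣQ_DR · Δt = 1164 × 1800 s = 2.095 × 10^6 m³.
Over A = 76.4 km², depth = V / A = 27.4 mm.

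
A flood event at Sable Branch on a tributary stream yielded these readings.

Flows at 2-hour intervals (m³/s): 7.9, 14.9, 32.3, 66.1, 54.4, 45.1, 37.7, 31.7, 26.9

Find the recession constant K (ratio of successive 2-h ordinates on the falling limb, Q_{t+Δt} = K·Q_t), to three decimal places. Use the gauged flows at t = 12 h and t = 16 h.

Using the recession-limb readings at t = 12 h and t = 16 h: Q falls from 37.7 to 26.9 m³/s over 2 intervals.
K = (Q₂/Q₁)^(1/2) = (26.9/37.7)^(1/2) = 0.845.

K ≈ 0.845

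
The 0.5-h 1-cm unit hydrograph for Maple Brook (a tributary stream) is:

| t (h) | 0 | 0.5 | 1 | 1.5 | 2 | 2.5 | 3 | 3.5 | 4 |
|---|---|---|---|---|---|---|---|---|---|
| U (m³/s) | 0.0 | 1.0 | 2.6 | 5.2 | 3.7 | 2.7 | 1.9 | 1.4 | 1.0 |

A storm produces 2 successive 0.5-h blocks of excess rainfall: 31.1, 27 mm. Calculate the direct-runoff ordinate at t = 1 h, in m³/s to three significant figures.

By discrete convolution, Q_j = Σ (P_i / 10 mm) · U_{j−i}.
At t = 1 h (j=2): Q = (31.1/10)·2.6 + (27/10)·1.0 = 10.8 m³/s.

Q ≈ 10.8 m³/s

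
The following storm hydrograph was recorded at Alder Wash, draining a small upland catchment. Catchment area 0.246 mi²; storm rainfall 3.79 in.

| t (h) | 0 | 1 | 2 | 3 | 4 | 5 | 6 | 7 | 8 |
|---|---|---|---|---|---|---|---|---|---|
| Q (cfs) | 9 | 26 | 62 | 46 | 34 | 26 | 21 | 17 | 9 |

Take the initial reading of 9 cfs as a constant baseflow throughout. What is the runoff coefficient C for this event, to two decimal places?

C ≈ 0.28

ΣQ_DR = 169.0 cfs; V = ΣQ_DR·Δt = 6.084 × 10^5 ft³.
Runoff depth d = V / A = 1.065 in.
C = d / P = 1.065 / 3.79 = 0.28.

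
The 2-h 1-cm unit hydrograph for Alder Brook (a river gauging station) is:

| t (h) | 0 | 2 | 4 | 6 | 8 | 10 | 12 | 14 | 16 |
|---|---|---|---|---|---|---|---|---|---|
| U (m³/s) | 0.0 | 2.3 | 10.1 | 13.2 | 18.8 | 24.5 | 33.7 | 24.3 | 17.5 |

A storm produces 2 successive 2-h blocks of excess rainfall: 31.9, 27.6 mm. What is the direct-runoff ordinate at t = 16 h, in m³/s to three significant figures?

Q ≈ 123 m³/s

By discrete convolution, Q_j = Σ (P_i / 10 mm) · U_{j−i}.
At t = 16 h (j=8): Q = (31.9/10)·17.5 + (27.6/10)·24.3 = 123 m³/s.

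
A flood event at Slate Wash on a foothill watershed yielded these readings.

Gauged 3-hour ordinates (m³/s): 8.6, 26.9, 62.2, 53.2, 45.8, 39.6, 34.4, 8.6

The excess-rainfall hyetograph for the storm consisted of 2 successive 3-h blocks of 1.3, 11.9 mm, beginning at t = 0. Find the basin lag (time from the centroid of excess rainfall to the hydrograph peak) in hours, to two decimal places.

Centroid of excess rainfall: t_c = Σ P_i·t̄_i / ΣP_i = 4.2045 h (block centres at 1.5, 4.5 h).
Hydrograph peak occurs at t = 6 h, so basin lag t_L = 6 − 4.2045 = 1.80 h.

t_L ≈ 1.80 h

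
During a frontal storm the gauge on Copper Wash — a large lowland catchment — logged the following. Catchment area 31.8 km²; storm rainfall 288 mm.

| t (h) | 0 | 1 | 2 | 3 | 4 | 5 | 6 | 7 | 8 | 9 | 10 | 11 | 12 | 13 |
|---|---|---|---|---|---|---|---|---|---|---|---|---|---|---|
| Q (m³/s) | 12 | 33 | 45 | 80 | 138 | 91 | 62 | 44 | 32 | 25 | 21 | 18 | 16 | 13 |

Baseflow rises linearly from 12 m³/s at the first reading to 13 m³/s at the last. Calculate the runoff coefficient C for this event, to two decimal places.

C ≈ 0.18

ΣQ_DR = 455.0 m³/s; V = ΣQ_DR·Δt = 1.638 × 10^6 m³.
Runoff depth d = V / A = 51.51 mm.
C = d / P = 51.51 / 288 = 0.18.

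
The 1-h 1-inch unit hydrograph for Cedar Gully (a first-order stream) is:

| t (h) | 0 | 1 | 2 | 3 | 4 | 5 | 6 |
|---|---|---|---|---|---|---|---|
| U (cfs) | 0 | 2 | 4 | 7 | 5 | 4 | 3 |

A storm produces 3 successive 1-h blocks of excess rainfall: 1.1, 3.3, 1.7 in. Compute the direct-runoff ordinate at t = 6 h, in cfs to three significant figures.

Q ≈ 25.0 cfs

By discrete convolution, Q_j = Σ (P_i / 1 in) · U_{j−i}.
At t = 6 h (j=6): Q = (1.1/1)·3 + (3.3/1)·4 + (1.7/1)·5 = 25.0 cfs.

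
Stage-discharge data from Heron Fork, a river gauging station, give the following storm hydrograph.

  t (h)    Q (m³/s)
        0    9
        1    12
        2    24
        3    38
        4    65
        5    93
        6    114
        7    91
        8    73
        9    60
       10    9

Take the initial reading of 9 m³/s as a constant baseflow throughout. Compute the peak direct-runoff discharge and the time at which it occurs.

Subtracting baseflow gives direct-runoff ordinates: 0.0, 3.0, 15.0, 29.0, 56.0, 84.0, 105.0, 82.0, 64.0, 51.0, 0.0 m³/s.
The maximum is 105.0 m³/s, occurring at the reading for t = 6 h.

Q_p = 105.0 m³/s at t = 6 h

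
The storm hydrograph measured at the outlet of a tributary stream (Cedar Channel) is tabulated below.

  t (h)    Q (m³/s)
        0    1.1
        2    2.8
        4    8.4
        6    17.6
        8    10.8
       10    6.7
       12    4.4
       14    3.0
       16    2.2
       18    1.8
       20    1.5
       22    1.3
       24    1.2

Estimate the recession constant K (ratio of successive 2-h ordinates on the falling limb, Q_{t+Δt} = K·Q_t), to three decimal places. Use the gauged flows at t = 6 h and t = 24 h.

Using the recession-limb readings at t = 6 h and t = 24 h: Q falls from 17.6 to 1.2 m³/s over 9 intervals.
K = (Q₂/Q₁)^(1/9) = (1.2/17.6)^(1/9) = 0.742.

K ≈ 0.742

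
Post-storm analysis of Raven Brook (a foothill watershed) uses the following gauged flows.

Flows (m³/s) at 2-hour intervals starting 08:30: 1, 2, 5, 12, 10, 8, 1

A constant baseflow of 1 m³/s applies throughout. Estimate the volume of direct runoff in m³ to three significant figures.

Direct-runoff ordinates (Q − Q_b): 0.0, 1.0, 4.0, 11.0, 9.0, 7.0, 0.0 m³/s.
ΣQ_DR = 32.00 m³/s.
With Δt = 2 h = 7200 s, V = ΣQ_DR · Δt = 32.00 × 7200 = 2.30 × 10^5 m³.

V ≈ 2.30 × 10^5 m³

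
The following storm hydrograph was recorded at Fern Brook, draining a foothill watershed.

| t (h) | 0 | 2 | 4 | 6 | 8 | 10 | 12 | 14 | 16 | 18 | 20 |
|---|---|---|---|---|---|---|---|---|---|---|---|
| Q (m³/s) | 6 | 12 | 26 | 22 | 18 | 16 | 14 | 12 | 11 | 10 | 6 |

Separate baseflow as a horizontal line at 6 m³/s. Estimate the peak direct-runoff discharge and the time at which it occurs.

Q_p = 20.0 m³/s at t = 4 h

Subtracting baseflow gives direct-runoff ordinates: 0.0, 6.0, 20.0, 16.0, 12.0, 10.0, 8.0, 6.0, 5.0, 4.0, 0.0 m³/s.
The maximum is 20.0 m³/s, occurring at the reading for t = 4 h.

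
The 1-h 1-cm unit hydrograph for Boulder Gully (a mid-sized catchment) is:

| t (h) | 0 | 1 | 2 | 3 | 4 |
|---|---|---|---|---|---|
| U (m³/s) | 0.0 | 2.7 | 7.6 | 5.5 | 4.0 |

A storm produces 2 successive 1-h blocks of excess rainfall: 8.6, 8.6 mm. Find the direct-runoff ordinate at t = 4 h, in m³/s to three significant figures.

By discrete convolution, Q_j = Σ (P_i / 10 mm) · U_{j−i}.
At t = 4 h (j=4): Q = (8.6/10)·4.0 + (8.6/10)·5.5 = 8.17 m³/s.

Q ≈ 8.17 m³/s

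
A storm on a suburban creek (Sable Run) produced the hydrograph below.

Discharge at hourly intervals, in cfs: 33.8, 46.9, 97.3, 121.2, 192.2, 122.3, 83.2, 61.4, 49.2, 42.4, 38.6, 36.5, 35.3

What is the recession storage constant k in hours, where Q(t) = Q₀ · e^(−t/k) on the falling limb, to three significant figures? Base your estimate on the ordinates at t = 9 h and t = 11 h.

k ≈ 13.3 h

On the falling limb, Q drops from 42.4 to 36.5 cfs between t = 9 h and t = 11 h (Δt = 2 h).
k = −Δt / ln(Q₂/Q₁) = −2 / ln(36.5/42.4) = 13.3 h.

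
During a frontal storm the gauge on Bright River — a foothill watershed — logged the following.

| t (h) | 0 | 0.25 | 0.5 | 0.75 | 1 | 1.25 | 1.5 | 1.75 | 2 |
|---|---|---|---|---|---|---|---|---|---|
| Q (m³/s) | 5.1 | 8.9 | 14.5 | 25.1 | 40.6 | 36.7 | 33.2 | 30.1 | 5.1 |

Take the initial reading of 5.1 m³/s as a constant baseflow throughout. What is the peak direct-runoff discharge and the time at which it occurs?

Subtracting baseflow gives direct-runoff ordinates: 0.0, 3.8, 9.4, 20.0, 35.5, 31.6, 28.1, 25.0, 0.0 m³/s.
The maximum is 35.5 m³/s, occurring at the reading for t = 1 h.

Q_p = 35.5 m³/s at t = 1 h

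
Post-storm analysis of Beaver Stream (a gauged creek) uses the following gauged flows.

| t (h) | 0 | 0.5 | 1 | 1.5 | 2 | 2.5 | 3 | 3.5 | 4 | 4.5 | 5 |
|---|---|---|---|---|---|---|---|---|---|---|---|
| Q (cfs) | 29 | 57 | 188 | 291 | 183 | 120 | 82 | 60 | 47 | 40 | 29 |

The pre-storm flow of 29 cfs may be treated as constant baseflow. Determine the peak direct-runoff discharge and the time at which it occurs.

Q_p = 262.0 cfs at t = 1.5 h

Subtracting baseflow gives direct-runoff ordinates: 0.0, 28.0, 159.0, 262.0, 154.0, 91.0, 53.0, 31.0, 18.0, 11.0, 0.0 cfs.
The maximum is 262.0 cfs, occurring at the reading for t = 1.5 h.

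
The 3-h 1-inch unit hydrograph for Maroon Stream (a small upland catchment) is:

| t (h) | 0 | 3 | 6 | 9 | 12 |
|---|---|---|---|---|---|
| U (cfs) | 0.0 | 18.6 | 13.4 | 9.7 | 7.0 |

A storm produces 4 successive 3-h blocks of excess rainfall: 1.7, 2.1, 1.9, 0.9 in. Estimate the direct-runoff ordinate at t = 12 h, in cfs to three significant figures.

By discrete convolution, Q_j = Σ (P_i / 1 in) · U_{j−i}.
At t = 12 h (j=4): Q = (1.7/1)·7.0 + (2.1/1)·9.7 + (1.9/1)·13.4 + (0.9/1)·18.6 = 74.5 cfs.

Q ≈ 74.5 cfs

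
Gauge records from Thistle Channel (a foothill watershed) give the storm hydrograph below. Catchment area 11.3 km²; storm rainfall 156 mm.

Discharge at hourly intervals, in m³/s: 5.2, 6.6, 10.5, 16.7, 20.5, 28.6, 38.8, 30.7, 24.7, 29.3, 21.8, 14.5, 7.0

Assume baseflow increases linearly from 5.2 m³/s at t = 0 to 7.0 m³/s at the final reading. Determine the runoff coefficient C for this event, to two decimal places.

C ≈ 0.36

ΣQ_DR = 175.6 m³/s; V = ΣQ_DR·Δt = 6.322 × 10^5 m³.
Runoff depth d = V / A = 55.94 mm.
C = d / P = 55.94 / 156 = 0.36.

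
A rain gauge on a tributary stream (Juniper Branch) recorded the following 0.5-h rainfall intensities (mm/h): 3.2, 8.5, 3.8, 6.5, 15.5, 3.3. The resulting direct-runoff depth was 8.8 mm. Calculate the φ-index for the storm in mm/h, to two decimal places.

Only the 3 blocks with intensity above φ contribute runoff: 8.5, 6.5, 15.5 mm/h.
Σ(I−φ)·Δt = d  ⇒  (8.5+6.5+15.5 − 3φ)·0.5 = 8.8
φ = (30.50 − 8.8/0.5) / 3 = 4.30 mm/h.

φ ≈ 4.30 mm/h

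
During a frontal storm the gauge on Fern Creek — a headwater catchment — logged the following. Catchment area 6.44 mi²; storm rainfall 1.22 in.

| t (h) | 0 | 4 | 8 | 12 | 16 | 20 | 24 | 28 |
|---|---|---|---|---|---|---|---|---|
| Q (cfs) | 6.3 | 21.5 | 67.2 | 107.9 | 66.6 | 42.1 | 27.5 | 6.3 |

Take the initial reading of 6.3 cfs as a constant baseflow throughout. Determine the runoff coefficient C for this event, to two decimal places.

C ≈ 0.23

ΣQ_DR = 295.0 cfs; V = ΣQ_DR·Δt = 4.248 × 10^6 ft³.
Runoff depth d = V / A = 0.2839 in.
C = d / P = 0.2839 / 1.22 = 0.23.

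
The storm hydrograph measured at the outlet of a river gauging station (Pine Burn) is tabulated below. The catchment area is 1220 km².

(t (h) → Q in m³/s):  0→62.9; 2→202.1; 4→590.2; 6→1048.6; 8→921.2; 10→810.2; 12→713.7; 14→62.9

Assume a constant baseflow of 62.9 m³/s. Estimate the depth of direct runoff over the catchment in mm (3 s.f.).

Direct runoff: 0.0, 139.2, 527.3, 985.7, 858.3, 747.3, 650.8, 0.0 m³/s; ΣQ_DR = 3909 m³/s.
V = ΣQ_DR · Δt = 3909 × 7200 s = 2.814 × 10^7 m³.
Over A = 1220 km², depth = V / A = 23.1 mm.

d ≈ 23.1 mm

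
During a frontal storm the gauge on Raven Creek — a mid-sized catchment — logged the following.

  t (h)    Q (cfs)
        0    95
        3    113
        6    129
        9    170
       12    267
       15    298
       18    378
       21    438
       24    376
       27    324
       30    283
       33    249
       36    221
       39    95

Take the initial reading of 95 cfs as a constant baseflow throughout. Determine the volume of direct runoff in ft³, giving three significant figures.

V ≈ 2.27 × 10^7 ft³

Direct-runoff ordinates (Q − Q_b): 0.0, 18.0, 34.0, 75.0, 172.0, 203.0, 283.0, 343.0, 281.0, 229.0, 188.0, 154.0, 126.0, 0.0 cfs.
ΣQ_DR = 2106 cfs.
With Δt = 3 h = 10800 s, V = ΣQ_DR · Δt = 2106 × 10800 = 2.27 × 10^7 ft³.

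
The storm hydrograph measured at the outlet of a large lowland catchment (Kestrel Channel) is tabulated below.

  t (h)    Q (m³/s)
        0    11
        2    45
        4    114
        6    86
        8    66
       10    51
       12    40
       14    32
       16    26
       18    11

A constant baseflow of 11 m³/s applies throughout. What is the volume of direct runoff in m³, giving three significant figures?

V ≈ 2.68 × 10^6 m³

Direct-runoff ordinates (Q − Q_b): 0.0, 34.0, 103.0, 75.0, 55.0, 40.0, 29.0, 21.0, 15.0, 0.0 m³/s.
ΣQ_DR = 372.0 m³/s.
With Δt = 2 h = 7200 s, V = ΣQ_DR · Δt = 372.0 × 7200 = 2.68 × 10^6 m³.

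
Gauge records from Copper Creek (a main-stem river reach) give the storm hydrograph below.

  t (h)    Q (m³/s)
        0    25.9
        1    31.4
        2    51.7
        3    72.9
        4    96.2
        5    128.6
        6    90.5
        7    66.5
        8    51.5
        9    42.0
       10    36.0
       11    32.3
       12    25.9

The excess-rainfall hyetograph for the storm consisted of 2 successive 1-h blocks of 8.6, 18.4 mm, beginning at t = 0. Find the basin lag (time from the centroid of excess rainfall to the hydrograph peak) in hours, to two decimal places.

t_L ≈ 3.82 h

Centroid of excess rainfall: t_c = Σ P_i·t̄_i / ΣP_i = 1.1815 h (block centres at 0.5, 1.5 h).
Hydrograph peak occurs at t = 5 h, so basin lag t_L = 5 − 1.1815 = 3.82 h.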